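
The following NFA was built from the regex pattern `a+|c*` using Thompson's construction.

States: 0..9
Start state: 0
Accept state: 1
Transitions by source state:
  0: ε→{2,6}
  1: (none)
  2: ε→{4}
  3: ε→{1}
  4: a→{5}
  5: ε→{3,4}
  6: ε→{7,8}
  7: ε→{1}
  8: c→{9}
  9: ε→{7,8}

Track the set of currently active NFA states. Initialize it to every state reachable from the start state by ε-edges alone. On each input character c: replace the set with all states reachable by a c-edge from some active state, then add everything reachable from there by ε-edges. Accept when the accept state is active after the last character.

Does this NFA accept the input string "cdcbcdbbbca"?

initial (ε-close {0}): {0,1,2,4,6,7,8}
'c' @ 1: {1,7,8,9}  (accept∈set)
'd' @ 2: {}  — dead — no transitions
rest 'cbcdbbbca' ignored (set empty)
after full input: {}  (accept=1 not in)

Answer: REJECT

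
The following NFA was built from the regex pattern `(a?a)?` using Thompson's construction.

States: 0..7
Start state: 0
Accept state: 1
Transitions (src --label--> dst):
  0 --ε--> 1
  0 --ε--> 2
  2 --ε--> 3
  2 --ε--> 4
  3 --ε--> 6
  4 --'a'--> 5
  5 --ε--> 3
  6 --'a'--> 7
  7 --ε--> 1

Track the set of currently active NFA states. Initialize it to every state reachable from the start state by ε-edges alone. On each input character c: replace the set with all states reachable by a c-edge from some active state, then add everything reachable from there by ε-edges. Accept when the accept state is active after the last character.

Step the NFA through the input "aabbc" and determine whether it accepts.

Answer: REJECT

Derivation:
S₀ = ε-closure({0}) = {0,1,2,3,4,6}
'a' @ 1: {1,3,5,6,7}  (accept∈set)
'a' @ 2: {1,7}  (accept∈set)
'b' @ 3: {}  — dead — no transitions
rest 'bc' ignored (set empty)
end set {} — state 1 not in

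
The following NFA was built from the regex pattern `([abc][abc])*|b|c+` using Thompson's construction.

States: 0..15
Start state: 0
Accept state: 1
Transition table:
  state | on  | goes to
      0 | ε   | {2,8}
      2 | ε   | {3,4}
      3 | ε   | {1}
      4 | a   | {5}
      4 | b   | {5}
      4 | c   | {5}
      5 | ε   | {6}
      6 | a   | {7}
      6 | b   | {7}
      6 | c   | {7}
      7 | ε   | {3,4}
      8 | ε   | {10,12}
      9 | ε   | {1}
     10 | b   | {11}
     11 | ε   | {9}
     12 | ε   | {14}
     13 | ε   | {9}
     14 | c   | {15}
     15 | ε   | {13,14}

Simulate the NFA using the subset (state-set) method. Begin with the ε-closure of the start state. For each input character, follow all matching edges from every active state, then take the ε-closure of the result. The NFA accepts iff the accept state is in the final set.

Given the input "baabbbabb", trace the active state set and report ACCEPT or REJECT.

Answer: REJECT

Steps:
initial (ε-close {0}): {0,1,2,3,4,8,10,12,14}
'b' @ 1: {1,5,6,9,11}  [accepting]
'a' @ 2: {1,3,4,7}  [accepting]
'a' @ 3: {5,6}
'b' @ 4: {1,3,4,7}  [accepting]
'b' @ 5: {5,6}
'b' @ 6: {1,3,4,7}  [accepting]
'a' @ 7: {5,6}
'b' @ 8: {1,3,4,7}  [accepting]
'b' @ 9: {5,6}
after full input: {5,6}  (accept=1 not in)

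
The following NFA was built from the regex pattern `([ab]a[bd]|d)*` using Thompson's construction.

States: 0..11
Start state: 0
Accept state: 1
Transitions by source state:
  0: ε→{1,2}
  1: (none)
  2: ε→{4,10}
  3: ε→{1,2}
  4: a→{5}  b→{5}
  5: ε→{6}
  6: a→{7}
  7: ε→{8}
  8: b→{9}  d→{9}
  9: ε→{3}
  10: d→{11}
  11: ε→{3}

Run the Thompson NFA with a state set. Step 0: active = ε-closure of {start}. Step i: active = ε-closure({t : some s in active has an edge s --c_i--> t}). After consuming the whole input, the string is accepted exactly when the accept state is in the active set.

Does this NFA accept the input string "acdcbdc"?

Answer: REJECT

Derivation:
S₀ = ε-closure({0}) = {0,1,2,4,10}
'a' @ 1: {5,6}
'c' @ 2: {}  — state set empty
rest 'dcbdc' ignored (set empty)
after full input: {}  (accept=1 not in)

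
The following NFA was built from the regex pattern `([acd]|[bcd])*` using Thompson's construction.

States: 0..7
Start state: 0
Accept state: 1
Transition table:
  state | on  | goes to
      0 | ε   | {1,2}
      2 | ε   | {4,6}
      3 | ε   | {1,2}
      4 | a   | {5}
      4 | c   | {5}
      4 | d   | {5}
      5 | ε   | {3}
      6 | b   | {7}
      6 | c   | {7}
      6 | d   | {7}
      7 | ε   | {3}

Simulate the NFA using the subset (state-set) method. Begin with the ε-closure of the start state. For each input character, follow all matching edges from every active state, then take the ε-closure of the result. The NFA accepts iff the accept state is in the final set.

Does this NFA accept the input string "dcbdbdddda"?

Answer: ACCEPT

Steps:
S₀ = ε-closure({0}) = {0,1,2,4,6}
'd' @ 1: {1,2,3,4,5,6,7}  ✓accept
'c' @ 2: {1,2,3,4,5,6,7}  ✓accept
'b' @ 3: {1,2,3,4,6,7}  ✓accept
'd' @ 4: {1,2,3,4,5,6,7}  ✓accept
'b' @ 5: {1,2,3,4,6,7}  ✓accept
'd' @ 6: {1,2,3,4,5,6,7}  ✓accept
'd' @ 7: {1,2,3,4,5,6,7}  ✓accept
'd' @ 8: {1,2,3,4,5,6,7}  ✓accept
'd' @ 9: {1,2,3,4,5,6,7}  ✓accept
'a' @ 10: {1,2,3,4,5,6}  ✓accept
end set {1,2,3,4,5,6} — state 1 in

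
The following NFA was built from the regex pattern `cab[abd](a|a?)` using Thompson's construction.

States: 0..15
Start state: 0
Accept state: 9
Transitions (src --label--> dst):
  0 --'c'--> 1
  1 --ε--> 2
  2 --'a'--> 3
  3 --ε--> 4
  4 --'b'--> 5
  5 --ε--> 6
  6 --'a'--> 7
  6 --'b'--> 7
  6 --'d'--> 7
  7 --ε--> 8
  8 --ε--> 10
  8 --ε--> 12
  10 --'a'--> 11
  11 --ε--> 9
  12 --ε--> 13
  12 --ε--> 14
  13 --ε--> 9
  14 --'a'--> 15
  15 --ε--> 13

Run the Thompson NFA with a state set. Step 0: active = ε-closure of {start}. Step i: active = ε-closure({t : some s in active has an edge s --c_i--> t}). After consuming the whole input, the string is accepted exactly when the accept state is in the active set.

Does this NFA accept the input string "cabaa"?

initial (ε-close {0}): {0}
'c' @ 1: {1,2}
'a' @ 2: {3,4}
'b' @ 3: {5,6}
'a' @ 4: {7,8,9,10,12,13,14}  ✓accept
'a' @ 5: {9,11,13,15}  ✓accept
end set {9,11,13,15} — state 9 in

Answer: ACCEPT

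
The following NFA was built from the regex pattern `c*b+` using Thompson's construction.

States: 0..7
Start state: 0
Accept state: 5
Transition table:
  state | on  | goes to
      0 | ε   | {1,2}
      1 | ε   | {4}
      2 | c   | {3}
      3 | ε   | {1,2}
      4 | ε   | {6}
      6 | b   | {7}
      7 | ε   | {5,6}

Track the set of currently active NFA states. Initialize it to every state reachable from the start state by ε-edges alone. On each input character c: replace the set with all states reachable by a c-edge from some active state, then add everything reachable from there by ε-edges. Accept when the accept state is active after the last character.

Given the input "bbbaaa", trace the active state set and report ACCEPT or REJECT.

start: ε-closure({0}) = {0,1,2,4,6}
'b' @ 1: {5,6,7}  [accepting]
'b' @ 2: {5,6,7}  [accepting]
'b' @ 3: {5,6,7}  [accepting]
'a' @ 4: {}  — no active states
rest 'aa' ignored (set empty)
end set {} — state 5 not in

Answer: REJECT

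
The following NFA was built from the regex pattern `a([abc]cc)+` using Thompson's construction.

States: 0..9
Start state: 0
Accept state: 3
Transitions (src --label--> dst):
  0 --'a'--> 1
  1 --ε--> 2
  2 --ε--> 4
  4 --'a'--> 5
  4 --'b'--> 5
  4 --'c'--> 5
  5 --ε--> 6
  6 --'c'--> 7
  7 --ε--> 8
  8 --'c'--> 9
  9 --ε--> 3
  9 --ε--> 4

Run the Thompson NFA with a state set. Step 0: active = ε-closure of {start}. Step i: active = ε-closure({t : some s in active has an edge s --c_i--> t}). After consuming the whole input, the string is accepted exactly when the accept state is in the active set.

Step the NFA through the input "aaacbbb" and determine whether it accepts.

S₀ = ε-closure({0}) = {0}
'a' @ 1: {1,2,4}
'a' @ 2: {5,6}
'a' @ 3: {}  — state set empty
rest 'cbbb' ignored (set empty)
final: {}; accept 3 not in set

Answer: REJECT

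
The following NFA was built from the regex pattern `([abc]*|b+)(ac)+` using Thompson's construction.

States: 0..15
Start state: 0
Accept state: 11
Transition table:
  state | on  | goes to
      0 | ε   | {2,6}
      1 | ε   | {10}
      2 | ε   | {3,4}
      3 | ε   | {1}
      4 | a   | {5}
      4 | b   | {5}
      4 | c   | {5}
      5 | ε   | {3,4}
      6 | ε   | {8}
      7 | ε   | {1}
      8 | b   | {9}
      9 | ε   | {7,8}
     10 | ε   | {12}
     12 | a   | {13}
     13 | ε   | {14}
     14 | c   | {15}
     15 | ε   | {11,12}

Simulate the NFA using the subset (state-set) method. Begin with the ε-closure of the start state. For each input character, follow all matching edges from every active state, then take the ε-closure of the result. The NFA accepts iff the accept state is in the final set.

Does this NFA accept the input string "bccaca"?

initial (ε-close {0}): {0,1,2,3,4,6,8,10,12}
'b' @ 1: {1,3,4,5,7,8,9,10,12}
'c' @ 2: {1,3,4,5,10,12}
'c' @ 3: {1,3,4,5,10,12}
'a' @ 4: {1,3,4,5,10,12,13,14}
'c' @ 5: {1,3,4,5,10,11,12,15}  (accept∈set)
'a' @ 6: {1,3,4,5,10,12,13,14}
end set {1,3,4,5,10,12,13,14} — state 11 not in

Answer: REJECT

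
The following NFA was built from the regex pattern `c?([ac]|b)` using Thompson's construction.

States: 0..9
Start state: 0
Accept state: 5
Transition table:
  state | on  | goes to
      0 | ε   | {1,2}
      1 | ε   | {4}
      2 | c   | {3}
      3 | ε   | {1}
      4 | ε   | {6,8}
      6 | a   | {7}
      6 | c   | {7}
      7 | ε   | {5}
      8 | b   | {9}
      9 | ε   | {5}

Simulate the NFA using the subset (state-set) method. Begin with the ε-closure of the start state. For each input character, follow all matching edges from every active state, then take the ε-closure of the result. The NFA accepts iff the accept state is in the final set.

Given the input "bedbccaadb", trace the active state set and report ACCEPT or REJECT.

Answer: REJECT

Steps:
start: ε-closure({0}) = {0,1,2,4,6,8}
'b' @ 1: {5,9}  (accept∈set)
'e' @ 2: {}  — state set empty
rest 'dbccaadb' ignored (set empty)
after full input: {}  (accept=5 not in)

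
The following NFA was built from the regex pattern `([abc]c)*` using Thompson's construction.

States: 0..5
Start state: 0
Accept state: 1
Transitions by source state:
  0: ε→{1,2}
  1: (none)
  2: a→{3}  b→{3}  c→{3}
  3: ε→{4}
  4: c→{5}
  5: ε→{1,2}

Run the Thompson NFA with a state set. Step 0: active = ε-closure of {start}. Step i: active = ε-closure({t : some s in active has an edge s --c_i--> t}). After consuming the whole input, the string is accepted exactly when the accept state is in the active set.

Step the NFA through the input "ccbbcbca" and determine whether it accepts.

Answer: REJECT

Steps:
initial (ε-close {0}): {0,1,2}
'c' @ 1: {3,4}
'c' @ 2: {1,2,5}  ✓accept
'b' @ 3: {3,4}
'b' @ 4: {}  — state set empty
rest 'cbca' ignored (set empty)
final: {}; accept 1 not in set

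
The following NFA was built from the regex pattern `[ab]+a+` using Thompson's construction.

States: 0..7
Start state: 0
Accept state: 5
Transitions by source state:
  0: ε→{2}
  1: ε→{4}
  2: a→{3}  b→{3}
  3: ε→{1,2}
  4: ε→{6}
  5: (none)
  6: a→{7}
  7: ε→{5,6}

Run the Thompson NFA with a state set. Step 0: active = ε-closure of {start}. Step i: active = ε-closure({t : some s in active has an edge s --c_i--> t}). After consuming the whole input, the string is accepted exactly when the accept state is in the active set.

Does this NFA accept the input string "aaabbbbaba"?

Answer: ACCEPT

Trace:
initial (ε-close {0}): {0,2}
'a' @ 1: {1,2,3,4,6}
'a' @ 2: {1,2,3,4,5,6,7}  (accept∈set)
'a' @ 3: {1,2,3,4,5,6,7}  (accept∈set)
'b' @ 4: {1,2,3,4,6}
'b' @ 5: {1,2,3,4,6}
'b' @ 6: {1,2,3,4,6}
'b' @ 7: {1,2,3,4,6}
'a' @ 8: {1,2,3,4,5,6,7}  (accept∈set)
'b' @ 9: {1,2,3,4,6}
'a' @ 10: {1,2,3,4,5,6,7}  (accept∈set)
end set {1,2,3,4,5,6,7} — state 5 in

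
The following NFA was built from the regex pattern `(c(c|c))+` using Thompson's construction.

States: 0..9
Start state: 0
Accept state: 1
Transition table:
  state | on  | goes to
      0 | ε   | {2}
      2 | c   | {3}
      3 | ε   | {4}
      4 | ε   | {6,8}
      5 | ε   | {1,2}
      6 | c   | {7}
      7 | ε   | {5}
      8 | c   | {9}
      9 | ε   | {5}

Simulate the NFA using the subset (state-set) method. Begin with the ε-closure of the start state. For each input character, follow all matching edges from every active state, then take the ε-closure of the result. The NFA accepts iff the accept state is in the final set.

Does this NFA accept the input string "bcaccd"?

Answer: REJECT

Trace:
start: ε-closure({0}) = {0,2}
'b' @ 1: {}  — no active states
rest 'caccd' ignored (set empty)
final: {}; accept 1 not in set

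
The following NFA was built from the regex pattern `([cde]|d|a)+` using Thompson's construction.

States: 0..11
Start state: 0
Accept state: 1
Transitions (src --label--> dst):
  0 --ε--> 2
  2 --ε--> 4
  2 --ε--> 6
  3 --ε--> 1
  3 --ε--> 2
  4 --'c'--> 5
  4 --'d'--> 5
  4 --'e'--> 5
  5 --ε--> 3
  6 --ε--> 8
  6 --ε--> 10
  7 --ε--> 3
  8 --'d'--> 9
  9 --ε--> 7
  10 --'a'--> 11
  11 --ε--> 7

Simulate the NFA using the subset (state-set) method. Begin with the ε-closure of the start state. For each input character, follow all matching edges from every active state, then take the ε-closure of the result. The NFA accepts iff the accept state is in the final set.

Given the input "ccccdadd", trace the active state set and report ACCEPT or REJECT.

initial (ε-close {0}): {0,2,4,6,8,10}
'c' @ 1: {1,2,3,4,5,6,8,10}  (accept∈set)
'c' @ 2: {1,2,3,4,5,6,8,10}  (accept∈set)
'c' @ 3: {1,2,3,4,5,6,8,10}  (accept∈set)
'c' @ 4: {1,2,3,4,5,6,8,10}  (accept∈set)
'd' @ 5: {1,2,3,4,5,6,7,8,9,10}  (accept∈set)
'a' @ 6: {1,2,3,4,6,7,8,10,11}  (accept∈set)
'd' @ 7: {1,2,3,4,5,6,7,8,9,10}  (accept∈set)
'd' @ 8: {1,2,3,4,5,6,7,8,9,10}  (accept∈set)
after full input: {1,2,3,4,5,6,7,8,9,10}  (accept=1 in)

Answer: ACCEPT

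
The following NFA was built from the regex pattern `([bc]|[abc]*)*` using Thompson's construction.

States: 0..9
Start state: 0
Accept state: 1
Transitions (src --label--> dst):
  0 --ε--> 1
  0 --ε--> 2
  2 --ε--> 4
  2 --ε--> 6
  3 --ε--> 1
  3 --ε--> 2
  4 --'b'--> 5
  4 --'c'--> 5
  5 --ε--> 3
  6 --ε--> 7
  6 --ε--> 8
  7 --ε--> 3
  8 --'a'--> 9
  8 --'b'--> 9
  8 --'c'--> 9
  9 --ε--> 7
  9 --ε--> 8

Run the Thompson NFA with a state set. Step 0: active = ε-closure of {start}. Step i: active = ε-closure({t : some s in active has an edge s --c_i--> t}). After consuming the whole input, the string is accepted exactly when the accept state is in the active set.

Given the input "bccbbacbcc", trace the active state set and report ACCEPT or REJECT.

start: ε-closure({0}) = {0,1,2,3,4,6,7,8}
'b' @ 1: {1,2,3,4,5,6,7,8,9}  (accept∈set)
'c' @ 2: {1,2,3,4,5,6,7,8,9}  (accept∈set)
'c' @ 3: {1,2,3,4,5,6,7,8,9}  (accept∈set)
'b' @ 4: {1,2,3,4,5,6,7,8,9}  (accept∈set)
'b' @ 5: {1,2,3,4,5,6,7,8,9}  (accept∈set)
'a' @ 6: {1,2,3,4,6,7,8,9}  (accept∈set)
'c' @ 7: {1,2,3,4,5,6,7,8,9}  (accept∈set)
'b' @ 8: {1,2,3,4,5,6,7,8,9}  (accept∈set)
'c' @ 9: {1,2,3,4,5,6,7,8,9}  (accept∈set)
'c' @ 10: {1,2,3,4,5,6,7,8,9}  (accept∈set)
after full input: {1,2,3,4,5,6,7,8,9}  (accept=1 in)

Answer: ACCEPT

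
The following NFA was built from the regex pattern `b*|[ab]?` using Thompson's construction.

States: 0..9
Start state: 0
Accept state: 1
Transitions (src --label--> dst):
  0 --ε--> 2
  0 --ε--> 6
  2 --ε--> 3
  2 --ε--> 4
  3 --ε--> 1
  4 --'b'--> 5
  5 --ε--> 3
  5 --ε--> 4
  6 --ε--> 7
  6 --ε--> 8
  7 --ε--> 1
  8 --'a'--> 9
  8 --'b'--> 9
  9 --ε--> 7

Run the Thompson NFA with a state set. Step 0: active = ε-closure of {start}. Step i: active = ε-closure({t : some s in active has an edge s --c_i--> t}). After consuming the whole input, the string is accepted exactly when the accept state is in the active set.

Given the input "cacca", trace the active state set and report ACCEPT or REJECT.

Answer: REJECT

Derivation:
start: ε-closure({0}) = {0,1,2,3,4,6,7,8}
'c' @ 1: {}  — dead — no transitions
rest 'acca' ignored (set empty)
final: {}; accept 1 not in set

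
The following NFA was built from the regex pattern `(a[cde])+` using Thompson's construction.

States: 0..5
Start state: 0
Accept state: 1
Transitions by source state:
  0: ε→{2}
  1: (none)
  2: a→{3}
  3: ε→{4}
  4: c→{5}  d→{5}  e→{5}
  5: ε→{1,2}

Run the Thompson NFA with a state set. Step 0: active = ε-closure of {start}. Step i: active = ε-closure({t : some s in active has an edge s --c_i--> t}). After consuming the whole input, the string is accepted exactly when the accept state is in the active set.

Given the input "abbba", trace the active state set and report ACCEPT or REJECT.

Answer: REJECT

Derivation:
start: ε-closure({0}) = {0,2}
'a' @ 1: {3,4}
'b' @ 2: {}  — no active states
rest 'bba' ignored (set empty)
final: {}; accept 1 not in set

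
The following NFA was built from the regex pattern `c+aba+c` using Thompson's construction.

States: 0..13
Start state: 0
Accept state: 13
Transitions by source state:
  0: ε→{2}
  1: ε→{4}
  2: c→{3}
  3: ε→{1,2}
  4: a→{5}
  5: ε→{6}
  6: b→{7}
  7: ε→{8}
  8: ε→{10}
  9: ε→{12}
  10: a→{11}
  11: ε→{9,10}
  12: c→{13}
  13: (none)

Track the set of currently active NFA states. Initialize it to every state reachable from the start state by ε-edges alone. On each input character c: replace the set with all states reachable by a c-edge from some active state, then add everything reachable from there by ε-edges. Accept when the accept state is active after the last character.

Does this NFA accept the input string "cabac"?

Answer: ACCEPT

Trace:
start: ε-closure({0}) = {0,2}
'c' @ 1: {1,2,3,4}
'a' @ 2: {5,6}
'b' @ 3: {7,8,10}
'a' @ 4: {9,10,11,12}
'c' @ 5: {13}  (accept∈set)
final: {13}; accept 13 in set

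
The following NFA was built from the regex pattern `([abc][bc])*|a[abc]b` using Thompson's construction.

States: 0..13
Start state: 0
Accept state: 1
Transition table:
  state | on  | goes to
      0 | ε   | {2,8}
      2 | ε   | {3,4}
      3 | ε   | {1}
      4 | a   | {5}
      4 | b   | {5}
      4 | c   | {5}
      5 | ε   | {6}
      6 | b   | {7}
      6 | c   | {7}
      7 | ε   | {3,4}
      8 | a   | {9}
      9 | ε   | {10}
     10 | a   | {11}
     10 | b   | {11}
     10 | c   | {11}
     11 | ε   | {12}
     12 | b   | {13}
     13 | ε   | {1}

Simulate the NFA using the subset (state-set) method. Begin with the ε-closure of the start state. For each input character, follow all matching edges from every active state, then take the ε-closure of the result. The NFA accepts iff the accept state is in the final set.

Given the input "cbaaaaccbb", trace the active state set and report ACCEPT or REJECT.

initial (ε-close {0}): {0,1,2,3,4,8}
'c' @ 1: {5,6}
'b' @ 2: {1,3,4,7}  ✓accept
'a' @ 3: {5,6}
'a' @ 4: {}  — state set empty
rest 'aaccbb' ignored (set empty)
after full input: {}  (accept=1 not in)

Answer: REJECT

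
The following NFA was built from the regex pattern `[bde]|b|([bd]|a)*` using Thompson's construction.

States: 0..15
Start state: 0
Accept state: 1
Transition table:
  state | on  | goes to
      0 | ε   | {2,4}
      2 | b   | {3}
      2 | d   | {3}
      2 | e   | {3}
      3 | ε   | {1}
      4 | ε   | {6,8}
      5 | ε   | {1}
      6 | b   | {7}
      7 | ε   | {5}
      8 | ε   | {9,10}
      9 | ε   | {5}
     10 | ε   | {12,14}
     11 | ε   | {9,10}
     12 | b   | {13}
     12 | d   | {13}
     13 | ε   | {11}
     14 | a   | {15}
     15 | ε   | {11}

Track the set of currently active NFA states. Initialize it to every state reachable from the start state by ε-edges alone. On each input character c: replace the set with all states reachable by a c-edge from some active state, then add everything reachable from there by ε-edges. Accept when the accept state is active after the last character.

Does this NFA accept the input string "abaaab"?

S₀ = ε-closure({0}) = {0,1,2,4,5,6,8,9,10,12,14}
'a' @ 1: {1,5,9,10,11,12,14,15}  [accepting]
'b' @ 2: {1,5,9,10,11,12,13,14}  [accepting]
'a' @ 3: {1,5,9,10,11,12,14,15}  [accepting]
'a' @ 4: {1,5,9,10,11,12,14,15}  [accepting]
'a' @ 5: {1,5,9,10,11,12,14,15}  [accepting]
'b' @ 6: {1,5,9,10,11,12,13,14}  [accepting]
end set {1,5,9,10,11,12,13,14} — state 1 in

Answer: ACCEPT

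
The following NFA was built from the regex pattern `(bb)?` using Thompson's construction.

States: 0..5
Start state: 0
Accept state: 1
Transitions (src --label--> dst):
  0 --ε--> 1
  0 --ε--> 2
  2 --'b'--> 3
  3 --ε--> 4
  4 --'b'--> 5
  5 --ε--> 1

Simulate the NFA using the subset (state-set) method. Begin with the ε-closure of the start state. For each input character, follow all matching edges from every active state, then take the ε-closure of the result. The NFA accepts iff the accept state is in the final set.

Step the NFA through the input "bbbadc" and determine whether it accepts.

initial (ε-close {0}): {0,1,2}
'b' @ 1: {3,4}
'b' @ 2: {1,5}  (accept∈set)
'b' @ 3: {}  — no active states
rest 'adc' ignored (set empty)
end set {} — state 1 not in

Answer: REJECT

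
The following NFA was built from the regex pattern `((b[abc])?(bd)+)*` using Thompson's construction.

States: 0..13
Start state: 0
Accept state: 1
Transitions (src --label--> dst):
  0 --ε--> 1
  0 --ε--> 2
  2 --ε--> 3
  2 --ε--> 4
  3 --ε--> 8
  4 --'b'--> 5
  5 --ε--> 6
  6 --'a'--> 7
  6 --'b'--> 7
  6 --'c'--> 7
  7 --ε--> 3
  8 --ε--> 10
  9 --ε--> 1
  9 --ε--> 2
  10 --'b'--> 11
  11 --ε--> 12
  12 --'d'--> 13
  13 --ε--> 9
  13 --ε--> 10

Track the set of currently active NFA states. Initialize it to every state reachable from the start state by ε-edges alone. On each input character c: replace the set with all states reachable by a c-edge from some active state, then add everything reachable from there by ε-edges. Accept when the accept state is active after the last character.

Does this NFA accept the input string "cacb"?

start: ε-closure({0}) = {0,1,2,3,4,8,10}
'c' @ 1: {}  — dead — no transitions
rest 'acb' ignored (set empty)
end set {} — state 1 not in

Answer: REJECT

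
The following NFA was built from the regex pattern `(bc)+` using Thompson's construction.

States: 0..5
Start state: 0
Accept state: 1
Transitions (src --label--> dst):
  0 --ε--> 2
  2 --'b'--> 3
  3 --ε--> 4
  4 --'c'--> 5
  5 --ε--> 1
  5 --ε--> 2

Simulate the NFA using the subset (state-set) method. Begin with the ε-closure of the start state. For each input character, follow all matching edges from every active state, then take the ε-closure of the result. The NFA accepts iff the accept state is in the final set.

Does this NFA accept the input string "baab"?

Answer: REJECT

Steps:
initial (ε-close {0}): {0,2}
'b' @ 1: {3,4}
'a' @ 2: {}  — dead — no transitions
rest 'ab' ignored (set empty)
after full input: {}  (accept=1 not in)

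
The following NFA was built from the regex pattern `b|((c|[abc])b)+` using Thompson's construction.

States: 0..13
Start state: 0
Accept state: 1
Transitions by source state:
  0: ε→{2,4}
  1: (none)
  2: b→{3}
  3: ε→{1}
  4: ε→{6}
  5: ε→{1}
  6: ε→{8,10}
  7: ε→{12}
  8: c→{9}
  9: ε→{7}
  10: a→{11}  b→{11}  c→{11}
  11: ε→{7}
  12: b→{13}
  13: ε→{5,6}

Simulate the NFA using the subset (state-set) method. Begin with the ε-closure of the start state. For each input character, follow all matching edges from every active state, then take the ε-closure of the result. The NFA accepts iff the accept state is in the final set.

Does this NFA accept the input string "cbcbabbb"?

start: ε-closure({0}) = {0,2,4,6,8,10}
'c' @ 1: {7,9,11,12}
'b' @ 2: {1,5,6,8,10,13}  (accept∈set)
'c' @ 3: {7,9,11,12}
'b' @ 4: {1,5,6,8,10,13}  (accept∈set)
'a' @ 5: {7,11,12}
'b' @ 6: {1,5,6,8,10,13}  (accept∈set)
'b' @ 7: {7,11,12}
'b' @ 8: {1,5,6,8,10,13}  (accept∈set)
end set {1,5,6,8,10,13} — state 1 in

Answer: ACCEPT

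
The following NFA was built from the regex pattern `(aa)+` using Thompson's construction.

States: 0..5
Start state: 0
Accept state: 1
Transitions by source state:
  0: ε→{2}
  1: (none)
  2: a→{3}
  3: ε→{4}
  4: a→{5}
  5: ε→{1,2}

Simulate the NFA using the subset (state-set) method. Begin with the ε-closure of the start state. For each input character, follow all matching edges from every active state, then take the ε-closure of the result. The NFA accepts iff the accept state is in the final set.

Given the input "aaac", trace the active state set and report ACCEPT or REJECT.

S₀ = ε-closure({0}) = {0,2}
'a' @ 1: {3,4}
'a' @ 2: {1,2,5}  [accepting]
'a' @ 3: {3,4}
'c' @ 4: {}  — state set empty
after full input: {}  (accept=1 not in)

Answer: REJECT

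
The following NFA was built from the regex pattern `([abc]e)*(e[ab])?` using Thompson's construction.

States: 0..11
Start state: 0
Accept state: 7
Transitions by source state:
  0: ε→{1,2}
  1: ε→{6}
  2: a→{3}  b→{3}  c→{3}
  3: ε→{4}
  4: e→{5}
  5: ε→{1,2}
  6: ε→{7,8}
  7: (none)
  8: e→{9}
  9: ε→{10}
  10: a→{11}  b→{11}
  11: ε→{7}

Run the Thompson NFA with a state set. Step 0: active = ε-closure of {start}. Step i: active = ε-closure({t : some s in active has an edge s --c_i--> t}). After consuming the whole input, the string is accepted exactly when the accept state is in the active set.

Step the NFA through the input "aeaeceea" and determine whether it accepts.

initial (ε-close {0}): {0,1,2,6,7,8}
'a' @ 1: {3,4}
'e' @ 2: {1,2,5,6,7,8}  (accept∈set)
'a' @ 3: {3,4}
'e' @ 4: {1,2,5,6,7,8}  (accept∈set)
'c' @ 5: {3,4}
'e' @ 6: {1,2,5,6,7,8}  (accept∈set)
'e' @ 7: {9,10}
'a' @ 8: {7,11}  (accept∈set)
end set {7,11} — state 7 in

Answer: ACCEPT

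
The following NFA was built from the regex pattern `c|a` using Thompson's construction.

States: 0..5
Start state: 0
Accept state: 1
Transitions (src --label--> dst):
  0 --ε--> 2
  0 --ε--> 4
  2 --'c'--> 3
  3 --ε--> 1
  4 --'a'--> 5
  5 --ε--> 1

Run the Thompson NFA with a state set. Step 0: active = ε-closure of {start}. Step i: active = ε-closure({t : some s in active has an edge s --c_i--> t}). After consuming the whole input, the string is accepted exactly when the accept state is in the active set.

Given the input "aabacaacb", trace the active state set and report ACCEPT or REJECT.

Answer: REJECT

Steps:
initial (ε-close {0}): {0,2,4}
'a' @ 1: {1,5}  ✓accept
'a' @ 2: {}  — dead — no transitions
rest 'bacaacb' ignored (set empty)
final: {}; accept 1 not in set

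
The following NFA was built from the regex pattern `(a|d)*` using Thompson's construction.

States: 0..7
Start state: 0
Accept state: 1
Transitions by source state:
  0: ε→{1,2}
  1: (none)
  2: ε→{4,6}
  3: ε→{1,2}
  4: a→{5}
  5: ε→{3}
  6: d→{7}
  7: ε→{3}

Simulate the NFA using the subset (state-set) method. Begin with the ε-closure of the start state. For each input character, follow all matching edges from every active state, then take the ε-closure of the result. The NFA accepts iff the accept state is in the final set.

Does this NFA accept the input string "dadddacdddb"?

initial (ε-close {0}): {0,1,2,4,6}
'd' @ 1: {1,2,3,4,6,7}  [accepting]
'a' @ 2: {1,2,3,4,5,6}  [accepting]
'd' @ 3: {1,2,3,4,6,7}  [accepting]
'd' @ 4: {1,2,3,4,6,7}  [accepting]
'd' @ 5: {1,2,3,4,6,7}  [accepting]
'a' @ 6: {1,2,3,4,5,6}  [accepting]
'c' @ 7: {}  — dead — no transitions
rest 'dddb' ignored (set empty)
after full input: {}  (accept=1 not in)

Answer: REJECT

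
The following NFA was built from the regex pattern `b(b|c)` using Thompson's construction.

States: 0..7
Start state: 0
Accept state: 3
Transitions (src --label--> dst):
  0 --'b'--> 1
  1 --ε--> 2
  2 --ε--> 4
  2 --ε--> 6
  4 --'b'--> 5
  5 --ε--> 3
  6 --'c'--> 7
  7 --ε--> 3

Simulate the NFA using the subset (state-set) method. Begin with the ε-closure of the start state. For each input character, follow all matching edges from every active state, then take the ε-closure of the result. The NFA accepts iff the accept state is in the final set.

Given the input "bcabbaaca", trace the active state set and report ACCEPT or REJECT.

S₀ = ε-closure({0}) = {0}
'b' @ 1: {1,2,4,6}
'c' @ 2: {3,7}  [accepting]
'a' @ 3: {}  — dead — no transitions
rest 'bbaaca' ignored (set empty)
end set {} — state 3 not in

Answer: REJECT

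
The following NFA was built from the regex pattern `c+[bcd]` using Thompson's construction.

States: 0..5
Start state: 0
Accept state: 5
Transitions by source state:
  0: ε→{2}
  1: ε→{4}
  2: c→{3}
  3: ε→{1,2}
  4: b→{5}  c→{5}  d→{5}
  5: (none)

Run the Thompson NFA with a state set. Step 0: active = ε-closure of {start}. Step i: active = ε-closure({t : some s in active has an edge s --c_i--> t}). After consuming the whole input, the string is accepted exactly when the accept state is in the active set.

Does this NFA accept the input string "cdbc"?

Answer: REJECT

Steps:
start: ε-closure({0}) = {0,2}
'c' @ 1: {1,2,3,4}
'd' @ 2: {5}  [accepting]
'b' @ 3: {}  — no active states
rest 'c' ignored (set empty)
end set {} — state 5 not in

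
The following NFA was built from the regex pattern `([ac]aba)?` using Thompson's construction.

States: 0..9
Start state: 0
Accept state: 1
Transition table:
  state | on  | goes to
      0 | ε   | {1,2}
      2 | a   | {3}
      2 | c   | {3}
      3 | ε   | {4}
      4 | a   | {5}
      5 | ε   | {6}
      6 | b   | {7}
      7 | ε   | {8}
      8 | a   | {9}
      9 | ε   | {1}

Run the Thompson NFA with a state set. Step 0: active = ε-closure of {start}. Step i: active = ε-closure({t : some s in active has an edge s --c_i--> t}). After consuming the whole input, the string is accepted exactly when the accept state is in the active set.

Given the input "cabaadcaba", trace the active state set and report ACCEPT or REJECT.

Answer: REJECT

Trace:
S₀ = ε-closure({0}) = {0,1,2}
'c' @ 1: {3,4}
'a' @ 2: {5,6}
'b' @ 3: {7,8}
'a' @ 4: {1,9}  ✓accept
'a' @ 5: {}  — state set empty
rest 'dcaba' ignored (set empty)
after full input: {}  (accept=1 not in)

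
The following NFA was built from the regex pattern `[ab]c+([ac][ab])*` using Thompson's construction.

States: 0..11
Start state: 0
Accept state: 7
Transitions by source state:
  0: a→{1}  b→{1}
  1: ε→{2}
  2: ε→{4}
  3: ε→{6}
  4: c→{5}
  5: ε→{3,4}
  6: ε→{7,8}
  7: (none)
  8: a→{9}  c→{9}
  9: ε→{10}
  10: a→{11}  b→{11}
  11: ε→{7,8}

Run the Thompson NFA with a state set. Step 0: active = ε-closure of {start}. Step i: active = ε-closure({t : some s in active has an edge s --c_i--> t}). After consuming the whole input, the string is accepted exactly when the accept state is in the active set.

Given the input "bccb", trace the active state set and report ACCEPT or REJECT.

Answer: ACCEPT

Trace:
start: ε-closure({0}) = {0}
'b' @ 1: {1,2,4}
'c' @ 2: {3,4,5,6,7,8}  ✓accept
'c' @ 3: {3,4,5,6,7,8,9,10}  ✓accept
'b' @ 4: {7,8,11}  ✓accept
after full input: {7,8,11}  (accept=7 in)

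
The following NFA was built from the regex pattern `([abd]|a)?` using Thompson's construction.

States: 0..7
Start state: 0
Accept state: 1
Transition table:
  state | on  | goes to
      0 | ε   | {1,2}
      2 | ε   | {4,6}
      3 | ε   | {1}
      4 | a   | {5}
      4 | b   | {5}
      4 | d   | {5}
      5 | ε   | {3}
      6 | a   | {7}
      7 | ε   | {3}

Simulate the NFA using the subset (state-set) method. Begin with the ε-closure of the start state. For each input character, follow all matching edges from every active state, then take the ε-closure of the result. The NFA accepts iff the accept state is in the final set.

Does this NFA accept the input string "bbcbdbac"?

Answer: REJECT

Trace:
start: ε-closure({0}) = {0,1,2,4,6}
'b' @ 1: {1,3,5}  ✓accept
'b' @ 2: {}  — dead — no transitions
rest 'cbdbac' ignored (set empty)
final: {}; accept 1 not in set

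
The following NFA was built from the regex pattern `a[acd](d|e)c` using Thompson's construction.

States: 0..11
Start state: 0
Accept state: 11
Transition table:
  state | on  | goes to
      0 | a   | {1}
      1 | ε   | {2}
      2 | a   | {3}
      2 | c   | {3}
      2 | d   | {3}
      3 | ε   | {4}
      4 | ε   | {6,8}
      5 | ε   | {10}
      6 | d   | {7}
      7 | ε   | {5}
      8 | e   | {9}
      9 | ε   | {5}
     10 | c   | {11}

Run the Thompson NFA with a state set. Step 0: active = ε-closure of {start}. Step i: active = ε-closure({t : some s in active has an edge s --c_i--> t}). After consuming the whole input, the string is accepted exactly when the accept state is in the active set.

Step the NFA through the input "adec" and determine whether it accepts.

S₀ = ε-closure({0}) = {0}
'a' @ 1: {1,2}
'd' @ 2: {3,4,6,8}
'e' @ 3: {5,9,10}
'c' @ 4: {11}  ✓accept
end set {11} — state 11 in

Answer: ACCEPT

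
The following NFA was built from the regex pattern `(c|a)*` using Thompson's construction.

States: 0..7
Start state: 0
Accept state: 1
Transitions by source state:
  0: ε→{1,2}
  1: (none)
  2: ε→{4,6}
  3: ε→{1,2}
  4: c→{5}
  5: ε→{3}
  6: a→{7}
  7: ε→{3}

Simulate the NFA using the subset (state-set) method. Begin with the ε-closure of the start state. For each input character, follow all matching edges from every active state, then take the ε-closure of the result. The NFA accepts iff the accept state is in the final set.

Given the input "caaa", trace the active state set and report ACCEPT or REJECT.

Answer: ACCEPT

Trace:
initial (ε-close {0}): {0,1,2,4,6}
'c' @ 1: {1,2,3,4,5,6}  ✓accept
'a' @ 2: {1,2,3,4,6,7}  ✓accept
'a' @ 3: {1,2,3,4,6,7}  ✓accept
'a' @ 4: {1,2,3,4,6,7}  ✓accept
end set {1,2,3,4,6,7} — state 1 in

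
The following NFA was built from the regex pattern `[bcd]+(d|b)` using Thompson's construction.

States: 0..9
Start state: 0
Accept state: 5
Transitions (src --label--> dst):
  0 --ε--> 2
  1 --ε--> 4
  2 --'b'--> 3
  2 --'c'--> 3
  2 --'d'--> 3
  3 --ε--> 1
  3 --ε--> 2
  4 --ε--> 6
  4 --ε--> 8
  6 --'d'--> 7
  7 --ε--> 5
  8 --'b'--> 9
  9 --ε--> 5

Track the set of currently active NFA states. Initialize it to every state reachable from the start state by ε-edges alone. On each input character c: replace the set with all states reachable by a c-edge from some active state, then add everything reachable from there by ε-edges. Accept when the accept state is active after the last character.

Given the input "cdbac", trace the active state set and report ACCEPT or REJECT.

S₀ = ε-closure({0}) = {0,2}
'c' @ 1: {1,2,3,4,6,8}
'd' @ 2: {1,2,3,4,5,6,7,8}  [accepting]
'b' @ 3: {1,2,3,4,5,6,8,9}  [accepting]
'a' @ 4: {}  — dead — no transitions
rest 'c' ignored (set empty)
end set {} — state 5 not in

Answer: REJECT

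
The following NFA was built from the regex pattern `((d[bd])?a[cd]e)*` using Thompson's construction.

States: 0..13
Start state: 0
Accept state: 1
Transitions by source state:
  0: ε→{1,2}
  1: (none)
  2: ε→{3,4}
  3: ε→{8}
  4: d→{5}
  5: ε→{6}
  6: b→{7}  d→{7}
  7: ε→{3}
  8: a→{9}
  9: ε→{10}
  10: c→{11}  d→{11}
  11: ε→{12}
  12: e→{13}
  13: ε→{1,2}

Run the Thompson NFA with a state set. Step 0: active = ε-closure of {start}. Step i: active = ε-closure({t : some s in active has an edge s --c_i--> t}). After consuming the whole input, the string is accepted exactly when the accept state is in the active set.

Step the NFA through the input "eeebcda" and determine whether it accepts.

S₀ = ε-closure({0}) = {0,1,2,3,4,8}
'e' @ 1: {}  — dead — no transitions
rest 'eebcda' ignored (set empty)
end set {} — state 1 not in

Answer: REJECT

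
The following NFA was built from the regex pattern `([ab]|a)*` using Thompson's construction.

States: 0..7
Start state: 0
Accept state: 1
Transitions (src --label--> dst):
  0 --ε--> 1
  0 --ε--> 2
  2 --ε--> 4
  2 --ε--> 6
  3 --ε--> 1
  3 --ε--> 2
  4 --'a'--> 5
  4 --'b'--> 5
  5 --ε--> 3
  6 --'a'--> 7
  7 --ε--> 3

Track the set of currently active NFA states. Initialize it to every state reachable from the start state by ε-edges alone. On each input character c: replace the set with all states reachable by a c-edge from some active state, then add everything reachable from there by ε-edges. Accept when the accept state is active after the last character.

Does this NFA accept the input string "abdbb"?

Answer: REJECT

Trace:
start: ε-closure({0}) = {0,1,2,4,6}
'a' @ 1: {1,2,3,4,5,6,7}  (accept∈set)
'b' @ 2: {1,2,3,4,5,6}  (accept∈set)
'd' @ 3: {}  — dead — no transitions
rest 'bb' ignored (set empty)
final: {}; accept 1 not in set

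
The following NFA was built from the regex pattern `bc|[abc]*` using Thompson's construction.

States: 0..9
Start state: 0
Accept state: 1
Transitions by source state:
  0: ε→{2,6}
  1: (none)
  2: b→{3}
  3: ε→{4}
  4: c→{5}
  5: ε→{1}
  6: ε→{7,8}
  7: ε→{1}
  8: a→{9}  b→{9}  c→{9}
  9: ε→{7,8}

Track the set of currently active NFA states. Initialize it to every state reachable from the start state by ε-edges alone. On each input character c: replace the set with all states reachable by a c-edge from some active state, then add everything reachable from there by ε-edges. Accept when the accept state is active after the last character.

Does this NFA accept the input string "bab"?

Answer: ACCEPT

Derivation:
start: ε-closure({0}) = {0,1,2,6,7,8}
'b' @ 1: {1,3,4,7,8,9}  ✓accept
'a' @ 2: {1,7,8,9}  ✓accept
'b' @ 3: {1,7,8,9}  ✓accept
end set {1,7,8,9} — state 1 in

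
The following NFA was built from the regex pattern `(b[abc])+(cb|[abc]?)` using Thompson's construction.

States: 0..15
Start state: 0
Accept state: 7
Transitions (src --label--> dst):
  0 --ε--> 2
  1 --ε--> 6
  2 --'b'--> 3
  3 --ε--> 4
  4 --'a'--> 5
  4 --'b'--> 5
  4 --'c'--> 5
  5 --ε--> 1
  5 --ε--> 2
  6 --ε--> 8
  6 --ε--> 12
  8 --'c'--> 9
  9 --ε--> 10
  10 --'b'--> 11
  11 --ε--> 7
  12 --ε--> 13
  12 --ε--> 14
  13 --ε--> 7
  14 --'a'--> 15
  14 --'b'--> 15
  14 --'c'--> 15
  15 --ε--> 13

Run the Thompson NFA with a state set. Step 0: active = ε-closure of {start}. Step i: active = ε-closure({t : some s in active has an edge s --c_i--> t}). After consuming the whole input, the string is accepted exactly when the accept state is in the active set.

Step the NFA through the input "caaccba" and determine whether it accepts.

Answer: REJECT

Steps:
start: ε-closure({0}) = {0,2}
'c' @ 1: {}  — dead — no transitions
rest 'aaccba' ignored (set empty)
end set {} — state 7 not in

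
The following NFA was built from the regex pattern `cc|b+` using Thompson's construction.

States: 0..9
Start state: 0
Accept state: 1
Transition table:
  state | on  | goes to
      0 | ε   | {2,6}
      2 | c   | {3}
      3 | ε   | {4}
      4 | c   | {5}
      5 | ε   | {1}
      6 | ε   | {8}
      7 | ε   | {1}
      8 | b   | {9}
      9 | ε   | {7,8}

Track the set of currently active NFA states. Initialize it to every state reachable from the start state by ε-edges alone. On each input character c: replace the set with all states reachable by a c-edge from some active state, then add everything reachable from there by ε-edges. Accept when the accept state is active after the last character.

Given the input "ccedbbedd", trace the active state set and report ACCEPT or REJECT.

Answer: REJECT

Steps:
S₀ = ε-closure({0}) = {0,2,6,8}
'c' @ 1: {3,4}
'c' @ 2: {1,5}  (accept∈set)
'e' @ 3: {}  — no active states
rest 'dbbedd' ignored (set empty)
end set {} — state 1 not in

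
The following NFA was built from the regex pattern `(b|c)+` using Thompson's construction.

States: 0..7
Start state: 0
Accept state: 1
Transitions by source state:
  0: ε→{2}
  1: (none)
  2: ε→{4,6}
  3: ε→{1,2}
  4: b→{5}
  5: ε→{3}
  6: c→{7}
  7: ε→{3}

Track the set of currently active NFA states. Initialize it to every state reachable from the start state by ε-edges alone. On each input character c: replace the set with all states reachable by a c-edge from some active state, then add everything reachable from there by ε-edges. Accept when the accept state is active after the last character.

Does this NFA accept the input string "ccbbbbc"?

initial (ε-close {0}): {0,2,4,6}
'c' @ 1: {1,2,3,4,6,7}  [accepting]
'c' @ 2: {1,2,3,4,6,7}  [accepting]
'b' @ 3: {1,2,3,4,5,6}  [accepting]
'b' @ 4: {1,2,3,4,5,6}  [accepting]
'b' @ 5: {1,2,3,4,5,6}  [accepting]
'b' @ 6: {1,2,3,4,5,6}  [accepting]
'c' @ 7: {1,2,3,4,6,7}  [accepting]
after full input: {1,2,3,4,6,7}  (accept=1 in)

Answer: ACCEPT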